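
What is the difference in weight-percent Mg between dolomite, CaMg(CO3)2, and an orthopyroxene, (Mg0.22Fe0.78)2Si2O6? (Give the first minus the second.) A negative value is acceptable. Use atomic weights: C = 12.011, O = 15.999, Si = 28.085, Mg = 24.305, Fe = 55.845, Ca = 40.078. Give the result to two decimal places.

8.90 percentage points

Mg in CaMg(CO3)2: molar mass 184.399 g/mol; 1×24.305 = 24.305 g → 13.18 wt%.
Mg in (Mg0.22Fe0.78)2Si2O6: molar mass 249.976 g/mol; 0.44×24.305 = 10.694 g → 4.28 wt%.
Difference = 13.18 − 4.28 = 8.90 percentage points.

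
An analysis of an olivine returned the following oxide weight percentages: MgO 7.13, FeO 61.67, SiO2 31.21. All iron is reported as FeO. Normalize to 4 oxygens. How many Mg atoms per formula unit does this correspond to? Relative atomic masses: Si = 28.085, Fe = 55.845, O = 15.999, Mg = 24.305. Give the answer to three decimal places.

0.341 Mg apfu

MgO (M=40.304): mol = 0.17691; Mg = 0.17691, O = 0.17691.
FeO (M=71.844): mol = 0.85839; Fe = 0.85839, O = 0.85839.
SiO2 (M=60.083): mol = 0.51945; Si = 0.51945, O = 1.03890.
ΣO = 2.07420; factor = 4/ΣO = 1.92845.
Mg apfu = 0.17691 × 1.92845 = 0.341.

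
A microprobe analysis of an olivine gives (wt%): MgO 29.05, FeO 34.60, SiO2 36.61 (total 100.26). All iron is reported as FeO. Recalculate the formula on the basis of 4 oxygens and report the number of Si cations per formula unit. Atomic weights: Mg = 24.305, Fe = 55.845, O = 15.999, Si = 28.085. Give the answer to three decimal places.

1.007 Si apfu

29.05 wt% MgO ÷ 40.304 g/mol = 0.72077 mol, giving 0.72077 Mg and 0.72077 O.
34.60 wt% FeO ÷ 71.844 g/mol = 0.48160 mol, giving 0.48160 Fe and 0.48160 O.
36.61 wt% SiO2 ÷ 60.083 g/mol = 0.60932 mol, giving 0.60932 Si and 1.21864 O.
Oxygen sums to 2.42101; scaling by 4/2.42101 = 1.65220 puts the formula on 4 O.
Si: 0.60932 × 1.65220 = 1.007 atoms per formula unit.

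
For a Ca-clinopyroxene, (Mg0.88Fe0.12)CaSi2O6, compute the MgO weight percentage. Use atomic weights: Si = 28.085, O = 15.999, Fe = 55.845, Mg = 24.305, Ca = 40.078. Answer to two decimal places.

Molar mass of (Mg0.88Fe0.12)CaSi2O6 = 0.88·24.305 + 0.12·55.845 + 1·40.078 + 2·28.085 + 6·15.999 = 220.332 g/mol.
Each formula unit contains 0.88 Mg, equivalent to 0.88/1 = 0.8800 mol MgO.
M(MgO) = 1×24.305 + 1×15.999 = 40.304 g/mol.
Mass of MgO per formula unit = 0.8800 × 40.304 = 35.468 g.
MgO wt% = 35.468 / 220.332 × 100 = 16.10%.

16.10 wt%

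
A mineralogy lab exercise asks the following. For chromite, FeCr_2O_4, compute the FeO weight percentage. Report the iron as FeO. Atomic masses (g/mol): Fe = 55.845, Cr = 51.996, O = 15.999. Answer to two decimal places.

32.10 wt%

Formula mass = 223.833 g/mol.
1 Fe → 1.0000 mol FeO per formula unit; M(FeO) = 71.844, so FeO mass = 71.844 g.
71.844/223.833 × 100 = 32.10 wt%.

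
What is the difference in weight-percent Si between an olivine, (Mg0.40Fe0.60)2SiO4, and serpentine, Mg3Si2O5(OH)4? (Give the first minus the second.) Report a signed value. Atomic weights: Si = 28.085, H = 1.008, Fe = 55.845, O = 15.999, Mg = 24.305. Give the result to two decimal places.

Si in (Mg0.40Fe0.60)2SiO4: molar mass 178.539 g/mol; 1×28.085 = 28.085 g → 15.73 wt%.
Si in Mg3Si2O5(OH)4: molar mass 277.108 g/mol; 2×28.085 = 56.170 g → 20.27 wt%.
Difference = 15.73 − 20.27 = -4.54 percentage points.

-4.54 percentage points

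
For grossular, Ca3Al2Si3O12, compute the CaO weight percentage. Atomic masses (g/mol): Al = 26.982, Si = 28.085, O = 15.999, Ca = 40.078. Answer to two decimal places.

Molar mass of Ca3Al2Si3O12 = 3×40.078 + 2×26.982 + 3×28.085 + 12×15.999 = 450.441 g/mol.
Each formula unit contains 3 Ca, equivalent to 3/1 = 3.0000 mol CaO.
M(CaO) = 1×40.078 + 1×15.999 = 56.077 g/mol.
Mass of CaO per formula unit = 3.0000 × 56.077 = 168.231 g.
CaO wt% = 168.231 / 450.441 × 100 = 37.35%.

37.35 wt%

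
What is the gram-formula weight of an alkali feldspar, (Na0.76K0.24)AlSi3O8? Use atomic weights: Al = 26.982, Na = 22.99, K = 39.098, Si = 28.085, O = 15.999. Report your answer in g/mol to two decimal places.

The formula mass is the sum 0.76·22.99 + 0.24·39.098 + 1·26.982 + 3·28.085 + 8·15.999.

266.08 g/mol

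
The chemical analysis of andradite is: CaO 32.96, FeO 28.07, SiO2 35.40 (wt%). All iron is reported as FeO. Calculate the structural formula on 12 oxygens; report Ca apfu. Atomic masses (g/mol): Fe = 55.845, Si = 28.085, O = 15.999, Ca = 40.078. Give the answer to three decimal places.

3.270 Ca apfu

CaO (M=56.077): mol = 0.58776; Ca = 0.58776, O = 0.58776.
FeO (M=71.844): mol = 0.39071; Fe = 0.39071, O = 0.39071.
SiO2 (M=60.083): mol = 0.58918; Si = 0.58918, O = 1.17836.
ΣO = 2.15683; factor = 12/ΣO = 5.56372.
Ca apfu = 0.58776 × 5.56372 = 3.270.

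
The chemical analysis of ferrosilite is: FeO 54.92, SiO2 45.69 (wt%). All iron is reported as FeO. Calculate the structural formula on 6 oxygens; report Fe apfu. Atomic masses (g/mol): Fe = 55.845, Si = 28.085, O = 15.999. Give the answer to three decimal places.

FeO: 54.92/71.844 = 0.76443 mol → 0.76443 mol Fe, 0.76443 mol O.
SiO2: 45.69/60.083 = 0.76045 mol → 0.76045 mol Si, 1.52090 mol O.
Total oxygen = 2.28533 mol. Normalization factor = 6/2.28533 = 2.62544.
Fe per 6 O = 0.76443 × 2.62544 = 2.007.

2.007 Fe apfu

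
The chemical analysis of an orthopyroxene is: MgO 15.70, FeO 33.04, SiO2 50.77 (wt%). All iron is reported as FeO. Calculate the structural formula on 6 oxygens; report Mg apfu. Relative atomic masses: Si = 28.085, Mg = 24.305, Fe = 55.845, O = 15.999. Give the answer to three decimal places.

MgO (M=40.304): mol = 0.38954; Mg = 0.38954, O = 0.38954.
FeO (M=71.844): mol = 0.45989; Fe = 0.45989, O = 0.45989.
SiO2 (M=60.083): mol = 0.84500; Si = 0.84500, O = 1.69000.
ΣO = 2.53943; factor = 6/ΣO = 2.36273.
Mg apfu = 0.38954 × 2.36273 = 0.920.

0.920 Mg apfu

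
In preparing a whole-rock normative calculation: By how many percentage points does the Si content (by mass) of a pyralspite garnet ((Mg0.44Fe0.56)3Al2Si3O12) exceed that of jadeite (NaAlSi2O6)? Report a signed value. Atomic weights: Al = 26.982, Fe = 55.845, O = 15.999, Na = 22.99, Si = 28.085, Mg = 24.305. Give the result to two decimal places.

Si in (Mg0.44Fe0.56)3Al2Si3O12: molar mass 456.109 g/mol; 3×28.085 = 84.255 g → 18.47 wt%.
Si in NaAlSi2O6: molar mass 202.136 g/mol; 2×28.085 = 56.170 g → 27.79 wt%.
Difference = 18.47 − 27.79 = -9.32 percentage points.

-9.32 percentage points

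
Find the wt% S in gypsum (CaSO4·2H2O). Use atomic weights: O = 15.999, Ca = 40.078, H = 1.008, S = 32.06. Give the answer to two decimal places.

18.62 weight percent

Molar mass of CaSO4·2H2O: 1·40.078 + 1·32.06 + 6·15.999 + 4·1.008 = 172.164 g/mol.
Mass of S per formula unit: 1 × 32.06 = 32.060 g.
Weight fraction S = 32.060 / 172.164 = 0.1862.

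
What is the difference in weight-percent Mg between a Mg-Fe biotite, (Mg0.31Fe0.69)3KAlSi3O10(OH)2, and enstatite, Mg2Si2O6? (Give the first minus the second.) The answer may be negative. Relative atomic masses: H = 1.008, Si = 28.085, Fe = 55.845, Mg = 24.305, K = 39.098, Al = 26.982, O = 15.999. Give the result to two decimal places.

Mg in (Mg0.31Fe0.69)3KAlSi3O10(OH)2: molar mass 482.542 g/mol; 0.93×24.305 = 22.604 g → 4.68 wt%.
Mg in Mg2Si2O6: molar mass 200.774 g/mol; 2×24.305 = 48.610 g → 24.21 wt%.
Difference = 4.68 − 24.21 = -19.53 percentage points.

-19.53 percentage points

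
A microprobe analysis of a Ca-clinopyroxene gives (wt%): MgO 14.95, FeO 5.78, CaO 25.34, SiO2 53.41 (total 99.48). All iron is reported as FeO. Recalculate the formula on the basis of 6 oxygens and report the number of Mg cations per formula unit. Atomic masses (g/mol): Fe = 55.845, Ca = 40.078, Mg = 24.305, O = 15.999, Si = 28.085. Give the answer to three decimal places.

0.830 Mg apfu

MgO (M=40.304): mol = 0.37093; Mg = 0.37093, O = 0.37093.
FeO (M=71.844): mol = 0.08045; Fe = 0.08045, O = 0.08045.
CaO (M=56.077): mol = 0.45188; Ca = 0.45188, O = 0.45188.
SiO2 (M=60.083): mol = 0.88894; Si = 0.88894, O = 1.77788.
ΣO = 2.68114; factor = 6/ΣO = 2.23785.
Mg apfu = 0.37093 × 2.23785 = 0.830.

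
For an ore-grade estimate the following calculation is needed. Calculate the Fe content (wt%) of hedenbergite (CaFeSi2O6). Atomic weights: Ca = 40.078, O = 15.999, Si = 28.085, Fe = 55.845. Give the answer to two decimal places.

M(CaFeSi2O6) = 248.087 g/mol.
Fe contributes 1 × 55.845 = 55.845 g per mole.
55.845/248.087 = 0.2251 → 22.51%.

22.51 wt%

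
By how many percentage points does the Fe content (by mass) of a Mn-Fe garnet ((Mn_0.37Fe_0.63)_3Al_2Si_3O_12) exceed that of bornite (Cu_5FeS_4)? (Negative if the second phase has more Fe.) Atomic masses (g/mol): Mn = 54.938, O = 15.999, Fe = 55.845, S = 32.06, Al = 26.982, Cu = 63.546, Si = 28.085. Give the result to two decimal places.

10.12 percentage points

First mineral: 105.547 g Fe in 496.735 g formula = 21.25 wt% Fe.
Second mineral: 55.845 g Fe in 501.815 g formula = 11.13 wt% Fe.
21.25% − 11.13% gives a difference of 10.12 percentage points.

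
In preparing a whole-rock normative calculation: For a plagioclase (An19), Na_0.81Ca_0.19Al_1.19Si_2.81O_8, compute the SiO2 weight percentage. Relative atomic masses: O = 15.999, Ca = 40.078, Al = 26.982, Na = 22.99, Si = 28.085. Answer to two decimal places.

M(Na_0.81Ca_0.19Al_1.19Si_2.81O_8) = 265.256 g/mol; M(SiO2) = 60.083 g/mol.
Moles SiO2 per formula unit = 2.81 Si ÷ 1 = 2.8100.
SiO2 fraction = (2.8100 × 60.083) / 265.256 = 168.833/265.256 = 0.6365.

63.65 wt%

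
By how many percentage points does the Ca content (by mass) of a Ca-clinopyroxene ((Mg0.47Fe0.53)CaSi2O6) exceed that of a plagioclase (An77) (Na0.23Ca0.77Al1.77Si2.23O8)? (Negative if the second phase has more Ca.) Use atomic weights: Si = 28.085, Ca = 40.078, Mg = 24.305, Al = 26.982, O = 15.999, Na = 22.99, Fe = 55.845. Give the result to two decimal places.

Ca in (Mg0.47Fe0.53)CaSi2O6: molar mass 233.263 g/mol; 1×40.078 = 40.078 g → 17.18 wt%.
Ca in Na0.23Ca0.77Al1.77Si2.23O8: molar mass 274.527 g/mol; 0.77×40.078 = 30.860 g → 11.24 wt%.
Difference = 17.18 − 11.24 = 5.94 percentage points.

5.94 percentage points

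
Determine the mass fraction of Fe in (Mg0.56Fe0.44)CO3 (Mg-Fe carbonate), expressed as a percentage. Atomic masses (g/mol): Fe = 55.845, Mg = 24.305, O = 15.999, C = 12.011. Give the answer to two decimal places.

Molar mass of (Mg0.56Fe0.44)CO3: 0.56*24.305 + 0.44*55.845 + 1*12.011 + 3*15.999 = 98.191 g/mol.
Mass of Fe per formula unit: 0.44 × 55.845 = 24.572 g.
Weight fraction Fe = 24.572 / 98.191 = 0.2502.

25.02 weight percent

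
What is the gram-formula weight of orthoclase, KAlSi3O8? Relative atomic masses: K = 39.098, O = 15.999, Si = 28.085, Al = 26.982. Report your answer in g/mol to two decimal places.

278.33 g/mol

M = 1·39.098 + 1·26.982 + 3·28.085 + 8·15.999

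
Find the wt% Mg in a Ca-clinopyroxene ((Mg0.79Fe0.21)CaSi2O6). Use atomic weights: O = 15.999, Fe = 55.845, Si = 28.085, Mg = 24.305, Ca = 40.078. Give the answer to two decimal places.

Molar mass of (Mg0.79Fe0.21)CaSi2O6: 0.79·24.305 + 0.21·55.845 + 1·40.078 + 2·28.085 + 6·15.999 = 223.170 g/mol.
Mass of Mg per formula unit: 0.79 × 24.305 = 19.201 g.
Weight fraction Mg = 19.201 / 223.170 = 0.0860.

8.60 weight percent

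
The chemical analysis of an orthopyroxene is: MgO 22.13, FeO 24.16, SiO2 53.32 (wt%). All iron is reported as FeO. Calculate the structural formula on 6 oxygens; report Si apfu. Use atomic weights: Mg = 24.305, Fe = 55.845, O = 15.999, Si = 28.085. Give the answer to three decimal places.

2.002 Si apfu

22.13 wt% MgO ÷ 40.304 g/mol = 0.54908 mol, giving 0.54908 Mg and 0.54908 O.
24.16 wt% FeO ÷ 71.844 g/mol = 0.33628 mol, giving 0.33628 Fe and 0.33628 O.
53.32 wt% SiO2 ÷ 60.083 g/mol = 0.88744 mol, giving 0.88744 Si and 1.77488 O.
Oxygen sums to 2.66024; scaling by 6/2.66024 = 2.25544 puts the formula on 6 O.
Si: 0.88744 × 2.25544 = 2.002 atoms per formula unit.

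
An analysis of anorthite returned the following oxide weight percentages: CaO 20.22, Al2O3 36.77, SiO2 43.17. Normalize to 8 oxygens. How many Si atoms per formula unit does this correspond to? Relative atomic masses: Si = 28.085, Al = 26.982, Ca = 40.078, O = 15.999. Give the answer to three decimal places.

1.996 Si apfu

CaO: 20.22/56.077 = 0.36058 mol → 0.36058 mol Ca, 0.36058 mol O.
Al2O3: 36.77/101.961 = 0.36063 mol → 0.72126 mol Al, 1.08189 mol O.
SiO2: 43.17/60.083 = 0.71851 mol → 0.71851 mol Si, 1.43702 mol O.
Total oxygen = 2.87949 mol. Normalization factor = 8/2.87949 = 2.77827.
Si per 8 O = 0.71851 × 2.77827 = 1.996.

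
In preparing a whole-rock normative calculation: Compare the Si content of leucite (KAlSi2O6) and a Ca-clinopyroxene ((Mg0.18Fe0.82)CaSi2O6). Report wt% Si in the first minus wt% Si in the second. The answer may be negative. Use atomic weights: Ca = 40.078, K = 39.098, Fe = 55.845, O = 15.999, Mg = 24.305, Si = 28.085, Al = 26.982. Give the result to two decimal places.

M(KAlSi2O6) = 218.244 g/mol, so wt% Si = 56.170/218.244 × 100 = 25.74%.
M((Mg0.18Fe0.82)CaSi2O6) = 242.410 g/mol, so wt% Si = 56.170/242.410 × 100 = 23.17%.
25.74 − 23.17 = 2.57 pp.

2.57 percentage points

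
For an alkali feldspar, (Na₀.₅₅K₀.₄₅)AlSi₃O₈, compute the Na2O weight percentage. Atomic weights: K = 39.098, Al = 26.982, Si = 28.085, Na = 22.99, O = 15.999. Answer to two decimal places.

6.33 wt%

Molar mass of (Na₀.₅₅K₀.₄₅)AlSi₃O₈ = 0.55·22.99 + 0.45·39.098 + 1·26.982 + 3·28.085 + 8·15.999 = 269.468 g/mol.
Each formula unit contains 0.55 Na, equivalent to 0.55/2 = 0.2750 mol Na2O.
M(Na2O) = 2×22.99 + 1×15.999 = 61.979 g/mol.
Mass of Na2O per formula unit = 0.2750 × 61.979 = 17.044 g.
Na2O wt% = 17.044 / 269.468 × 100 = 6.33%.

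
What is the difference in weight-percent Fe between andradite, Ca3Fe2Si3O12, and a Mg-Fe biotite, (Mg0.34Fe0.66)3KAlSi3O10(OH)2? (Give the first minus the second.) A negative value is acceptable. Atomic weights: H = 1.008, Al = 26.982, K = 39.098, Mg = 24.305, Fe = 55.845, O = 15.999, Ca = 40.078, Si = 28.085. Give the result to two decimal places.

First mineral: 111.690 g Fe in 508.167 g formula = 21.98 wt% Fe.
Second mineral: 110.573 g Fe in 479.703 g formula = 23.05 wt% Fe.
21.98% − 23.05% gives a difference of -1.07 percentage points.

-1.07 percentage points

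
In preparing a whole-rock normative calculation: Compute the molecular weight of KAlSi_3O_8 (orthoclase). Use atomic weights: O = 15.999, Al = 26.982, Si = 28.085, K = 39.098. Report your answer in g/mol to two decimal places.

M = 1×39.098 + 1×26.982 + 3×28.085 + 8×15.999

278.33 g/mol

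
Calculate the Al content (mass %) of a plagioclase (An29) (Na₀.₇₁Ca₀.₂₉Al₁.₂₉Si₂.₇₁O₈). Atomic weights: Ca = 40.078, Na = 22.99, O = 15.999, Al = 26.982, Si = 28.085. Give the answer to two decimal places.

Formula mass = 0.71×22.99 + 0.29×40.078 + 1.29×26.982 + 2.71×28.085 + 8×15.999 = 266.855 g/mol, of which 34.807 g is Al.
So Al makes up 34.807/266.855 = 0.1304 of the mass, i.e. 13.04%.

13.04 mass %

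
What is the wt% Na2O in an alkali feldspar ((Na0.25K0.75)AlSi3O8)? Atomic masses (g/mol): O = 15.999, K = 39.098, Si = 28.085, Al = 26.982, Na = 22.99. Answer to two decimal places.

Formula mass = 274.300 g/mol.
0.25 Na → 0.1250 mol Na2O per formula unit; M(Na2O) = 61.979, so Na2O mass = 7.747 g.
7.747/274.300 × 100 = 2.82 wt%.

2.82 wt%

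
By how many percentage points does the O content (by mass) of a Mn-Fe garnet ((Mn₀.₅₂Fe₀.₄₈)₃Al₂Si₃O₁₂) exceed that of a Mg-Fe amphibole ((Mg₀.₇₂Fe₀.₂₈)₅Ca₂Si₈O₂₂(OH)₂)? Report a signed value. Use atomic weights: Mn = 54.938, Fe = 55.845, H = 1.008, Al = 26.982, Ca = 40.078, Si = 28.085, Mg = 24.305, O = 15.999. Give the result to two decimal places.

First mineral: 191.988 g O in 496.327 g formula = 38.68 wt% O.
Second mineral: 383.976 g O in 856.509 g formula = 44.83 wt% O.
38.68% − 44.83% gives a difference of -6.15 percentage points.

-6.15 percentage points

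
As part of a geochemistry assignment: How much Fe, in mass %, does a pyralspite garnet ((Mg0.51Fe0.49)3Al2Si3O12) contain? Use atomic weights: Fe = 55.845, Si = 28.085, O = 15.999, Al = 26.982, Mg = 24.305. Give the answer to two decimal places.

Formula mass = 1.53*24.305 + 1.47*55.845 + 2*26.982 + 3*28.085 + 12*15.999 = 449.486 g/mol, of which 82.092 g is Fe.
So Fe makes up 82.092/449.486 = 0.1826 of the mass, i.e. 18.26%.

18.26 mass %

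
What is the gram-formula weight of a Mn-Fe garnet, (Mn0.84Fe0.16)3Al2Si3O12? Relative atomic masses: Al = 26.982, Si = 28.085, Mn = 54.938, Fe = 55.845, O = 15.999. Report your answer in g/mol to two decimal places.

495.46 g/mol

Mn: 2.52 × 54.938 = 138.4438
Fe: 0.48 × 55.845 = 26.8056
Al: 2 × 26.982 = 53.9640
Si: 3 × 28.085 = 84.2550
O: 12 × 15.999 = 191.9880
Summing the contributions gives the formula mass.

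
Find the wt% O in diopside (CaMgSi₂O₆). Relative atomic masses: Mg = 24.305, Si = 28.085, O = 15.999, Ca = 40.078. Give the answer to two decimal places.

44.33 mass %

Formula mass = 1×40.078 + 1×24.305 + 2×28.085 + 6×15.999 = 216.547 g/mol, of which 95.994 g is O.
So O makes up 95.994/216.547 = 0.4433 of the mass, i.e. 44.33%.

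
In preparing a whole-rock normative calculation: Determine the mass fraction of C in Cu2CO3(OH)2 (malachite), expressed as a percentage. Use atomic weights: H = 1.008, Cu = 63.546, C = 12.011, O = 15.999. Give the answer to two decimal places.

M(Cu2CO3(OH)2) = 221.114 g/mol.
C contributes 1 × 12.011 = 12.011 g per mole.
12.011/221.114 = 0.0543 → 5.43%.

5.43 wt%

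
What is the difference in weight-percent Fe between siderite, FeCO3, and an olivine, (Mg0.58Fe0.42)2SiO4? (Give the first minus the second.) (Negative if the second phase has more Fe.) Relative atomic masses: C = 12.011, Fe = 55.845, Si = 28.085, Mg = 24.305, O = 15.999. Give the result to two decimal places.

20.14 percentage points

M(FeCO3) = 115.853 g/mol, so wt% Fe = 55.845/115.853 × 100 = 48.20%.
M((Mg0.58Fe0.42)2SiO4) = 167.185 g/mol, so wt% Fe = 46.910/167.185 × 100 = 28.06%.
48.20 − 28.06 = 20.14 pp.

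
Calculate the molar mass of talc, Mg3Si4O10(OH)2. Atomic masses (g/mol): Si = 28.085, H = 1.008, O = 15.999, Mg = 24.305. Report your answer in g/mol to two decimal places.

379.26 g/mol

M = 3×24.305 + 4×28.085 + 12×15.999 + 2×1.008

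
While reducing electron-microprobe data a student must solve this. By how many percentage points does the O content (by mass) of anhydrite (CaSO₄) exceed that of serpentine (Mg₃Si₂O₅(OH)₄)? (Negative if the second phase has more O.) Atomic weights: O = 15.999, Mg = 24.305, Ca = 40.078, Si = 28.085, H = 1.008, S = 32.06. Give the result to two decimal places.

-4.95 percentage points

O in CaSO₄: molar mass 136.134 g/mol; 4×15.999 = 63.996 g → 47.01 wt%.
O in Mg₃Si₂O₅(OH)₄: molar mass 277.108 g/mol; 9×15.999 = 143.991 g → 51.96 wt%.
Difference = 47.01 − 51.96 = -4.95 percentage points.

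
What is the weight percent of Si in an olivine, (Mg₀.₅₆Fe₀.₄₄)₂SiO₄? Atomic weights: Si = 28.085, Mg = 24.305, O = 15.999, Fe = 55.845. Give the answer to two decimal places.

M((Mg₀.₅₆Fe₀.₄₄)₂SiO₄) = 168.446 g/mol.
Si contributes 1 × 28.085 = 28.085 g per mole.
28.085/168.446 = 0.1667 → 16.67%.

16.67 wt%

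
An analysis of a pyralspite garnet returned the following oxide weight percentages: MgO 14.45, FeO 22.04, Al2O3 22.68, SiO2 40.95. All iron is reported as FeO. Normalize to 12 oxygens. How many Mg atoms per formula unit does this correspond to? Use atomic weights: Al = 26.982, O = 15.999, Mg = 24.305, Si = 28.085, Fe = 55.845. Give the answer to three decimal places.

1.596 Mg apfu

MgO (M=40.304): mol = 0.35853; Mg = 0.35853, O = 0.35853.
FeO (M=71.844): mol = 0.30678; Fe = 0.30678, O = 0.30678.
Al2O3 (M=101.961): mol = 0.22244; Al = 0.44488, O = 0.66732.
SiO2 (M=60.083): mol = 0.68156; Si = 0.68156, O = 1.36312.
ΣO = 2.69575; factor = 12/ΣO = 4.45145.
Mg apfu = 0.35853 × 4.45145 = 1.596.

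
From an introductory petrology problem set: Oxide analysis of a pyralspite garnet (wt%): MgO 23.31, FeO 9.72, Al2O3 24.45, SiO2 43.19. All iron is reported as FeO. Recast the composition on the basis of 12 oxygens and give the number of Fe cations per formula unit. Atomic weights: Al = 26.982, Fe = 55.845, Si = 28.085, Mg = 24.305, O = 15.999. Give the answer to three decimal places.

MgO (M=40.304): mol = 0.57835; Mg = 0.57835, O = 0.57835.
FeO (M=71.844): mol = 0.13529; Fe = 0.13529, O = 0.13529.
Al2O3 (M=101.961): mol = 0.23980; Al = 0.47960, O = 0.71940.
SiO2 (M=60.083): mol = 0.71884; Si = 0.71884, O = 1.43768.
ΣO = 2.87072; factor = 12/ΣO = 4.18014.
Fe apfu = 0.13529 × 4.18014 = 0.566.

0.566 Fe apfu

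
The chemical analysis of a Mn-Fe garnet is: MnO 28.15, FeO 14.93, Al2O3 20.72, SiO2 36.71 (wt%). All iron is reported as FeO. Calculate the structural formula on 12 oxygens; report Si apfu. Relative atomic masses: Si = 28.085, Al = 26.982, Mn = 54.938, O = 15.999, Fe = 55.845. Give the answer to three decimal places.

3.009 Si apfu

28.15 wt% MnO ÷ 70.937 g/mol = 0.39683 mol, giving 0.39683 Mn and 0.39683 O.
14.93 wt% FeO ÷ 71.844 g/mol = 0.20781 mol, giving 0.20781 Fe and 0.20781 O.
20.72 wt% Al2O3 ÷ 101.961 g/mol = 0.20321 mol, giving 0.40642 Al and 0.60963 O.
36.71 wt% SiO2 ÷ 60.083 g/mol = 0.61099 mol, giving 0.61099 Si and 1.22198 O.
Oxygen sums to 2.43625; scaling by 12/2.43625 = 4.92560 puts the formula on 12 O.
Si: 0.61099 × 4.92560 = 3.009 atoms per formula unit.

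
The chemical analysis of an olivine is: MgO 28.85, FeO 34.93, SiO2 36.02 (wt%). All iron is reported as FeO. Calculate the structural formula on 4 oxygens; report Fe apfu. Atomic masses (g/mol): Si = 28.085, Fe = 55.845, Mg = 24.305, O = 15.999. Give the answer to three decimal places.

0.810 Fe apfu

MgO: 28.85/40.304 = 0.71581 mol → 0.71581 mol Mg, 0.71581 mol O.
FeO: 34.93/71.844 = 0.48619 mol → 0.48619 mol Fe, 0.48619 mol O.
SiO2: 36.02/60.083 = 0.59950 mol → 0.59950 mol Si, 1.19900 mol O.
Total oxygen = 2.40100 mol. Normalization factor = 4/2.40100 = 1.66597.
Fe per 4 O = 0.48619 × 1.66597 = 0.810.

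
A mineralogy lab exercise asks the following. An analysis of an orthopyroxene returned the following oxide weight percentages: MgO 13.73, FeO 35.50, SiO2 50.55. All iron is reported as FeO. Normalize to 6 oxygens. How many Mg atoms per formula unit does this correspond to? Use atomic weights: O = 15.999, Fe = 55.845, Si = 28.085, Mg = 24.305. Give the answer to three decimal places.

0.812 Mg apfu

13.73 wt% MgO ÷ 40.304 g/mol = 0.34066 mol, giving 0.34066 Mg and 0.34066 O.
35.50 wt% FeO ÷ 71.844 g/mol = 0.49413 mol, giving 0.49413 Fe and 0.49413 O.
50.55 wt% SiO2 ÷ 60.083 g/mol = 0.84134 mol, giving 0.84134 Si and 1.68268 O.
Oxygen sums to 2.51747; scaling by 6/2.51747 = 2.38335 puts the formula on 6 O.
Mg: 0.34066 × 2.38335 = 0.812 atoms per formula unit.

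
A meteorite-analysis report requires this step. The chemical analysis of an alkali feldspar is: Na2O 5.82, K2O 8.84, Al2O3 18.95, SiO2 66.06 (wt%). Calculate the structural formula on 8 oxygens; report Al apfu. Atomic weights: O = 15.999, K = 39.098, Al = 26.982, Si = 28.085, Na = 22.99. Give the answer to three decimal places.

5.82 wt% Na2O ÷ 61.979 g/mol = 0.09390 mol, giving 0.18780 Na and 0.09390 O.
8.84 wt% K2O ÷ 94.195 g/mol = 0.09385 mol, giving 0.18770 K and 0.09385 O.
18.95 wt% Al2O3 ÷ 101.961 g/mol = 0.18586 mol, giving 0.37172 Al and 0.55758 O.
66.06 wt% SiO2 ÷ 60.083 g/mol = 1.09948 mol, giving 1.09948 Si and 2.19896 O.
Oxygen sums to 2.94429; scaling by 8/2.94429 = 2.71712 puts the formula on 8 O.
Al: 0.37172 × 2.71712 = 1.010 atoms per formula unit.

1.010 Al apfu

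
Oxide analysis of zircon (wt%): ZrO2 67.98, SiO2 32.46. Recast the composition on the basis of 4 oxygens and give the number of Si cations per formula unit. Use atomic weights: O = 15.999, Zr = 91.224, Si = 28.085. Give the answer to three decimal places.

0.990 Si apfu

67.98 wt% ZrO2 ÷ 123.222 g/mol = 0.55169 mol, giving 0.55169 Zr and 1.10338 O.
32.46 wt% SiO2 ÷ 60.083 g/mol = 0.54025 mol, giving 0.54025 Si and 1.08050 O.
Oxygen sums to 2.18388; scaling by 4/2.18388 = 1.83160 puts the formula on 4 O.
Si: 0.54025 × 1.83160 = 0.990 atoms per formula unit.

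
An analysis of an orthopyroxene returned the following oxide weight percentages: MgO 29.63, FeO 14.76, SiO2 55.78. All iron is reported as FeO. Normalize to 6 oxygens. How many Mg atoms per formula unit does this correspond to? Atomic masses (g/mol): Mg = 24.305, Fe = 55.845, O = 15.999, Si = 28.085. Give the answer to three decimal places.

1.577 Mg apfu

MgO (M=40.304): mol = 0.73516; Mg = 0.73516, O = 0.73516.
FeO (M=71.844): mol = 0.20545; Fe = 0.20545, O = 0.20545.
SiO2 (M=60.083): mol = 0.92838; Si = 0.92838, O = 1.85676.
ΣO = 2.79737; factor = 6/ΣO = 2.14487.
Mg apfu = 0.73516 × 2.14487 = 1.577.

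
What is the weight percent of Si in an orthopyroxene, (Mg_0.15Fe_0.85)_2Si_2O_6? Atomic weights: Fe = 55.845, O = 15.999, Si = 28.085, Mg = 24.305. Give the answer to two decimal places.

Molar mass of (Mg_0.15Fe_0.85)_2Si_2O_6: 0.30*24.305 + 1.70*55.845 + 2*28.085 + 6*15.999 = 254.392 g/mol.
Mass of Si per formula unit: 2 × 28.085 = 56.170 g.
Weight fraction Si = 56.170 / 254.392 = 0.2208.

22.08 mass %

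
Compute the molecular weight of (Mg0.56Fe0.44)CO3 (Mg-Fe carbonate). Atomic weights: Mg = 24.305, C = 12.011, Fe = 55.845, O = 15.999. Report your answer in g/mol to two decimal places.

The formula mass is the sum 0.56*24.305 + 0.44*55.845 + 1*12.011 + 3*15.999.

98.19 g/mol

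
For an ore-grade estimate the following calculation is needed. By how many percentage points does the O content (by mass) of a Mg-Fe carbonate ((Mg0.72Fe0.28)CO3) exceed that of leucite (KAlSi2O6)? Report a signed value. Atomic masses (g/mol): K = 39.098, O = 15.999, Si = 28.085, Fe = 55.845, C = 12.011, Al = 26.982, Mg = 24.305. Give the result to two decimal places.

7.55 percentage points

O in (Mg0.72Fe0.28)CO3: molar mass 93.144 g/mol; 3×15.999 = 47.997 g → 51.53 wt%.
O in KAlSi2O6: molar mass 218.244 g/mol; 6×15.999 = 95.994 g → 43.98 wt%.
Difference = 51.53 − 43.98 = 7.55 percentage points.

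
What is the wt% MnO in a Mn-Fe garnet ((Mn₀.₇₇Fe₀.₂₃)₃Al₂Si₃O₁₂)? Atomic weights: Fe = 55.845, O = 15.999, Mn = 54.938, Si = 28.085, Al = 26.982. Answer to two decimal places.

Formula mass = 495.647 g/mol.
2.31 Mn → 2.3100 mol MnO per formula unit; M(MnO) = 70.937, so MnO mass = 163.864 g.
163.864/495.647 × 100 = 33.06 wt%.

33.06 wt%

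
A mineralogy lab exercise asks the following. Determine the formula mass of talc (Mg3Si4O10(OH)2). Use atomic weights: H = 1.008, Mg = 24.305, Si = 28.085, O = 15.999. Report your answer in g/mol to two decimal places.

379.26 g/mol

M = 3·24.305 + 4·28.085 + 12·15.999 + 2·1.008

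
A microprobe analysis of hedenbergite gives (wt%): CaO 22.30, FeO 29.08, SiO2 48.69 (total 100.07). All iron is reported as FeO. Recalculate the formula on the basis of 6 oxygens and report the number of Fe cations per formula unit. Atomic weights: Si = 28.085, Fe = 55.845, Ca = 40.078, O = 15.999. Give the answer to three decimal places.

1.002 Fe apfu

22.30 wt% CaO ÷ 56.077 g/mol = 0.39767 mol, giving 0.39767 Ca and 0.39767 O.
29.08 wt% FeO ÷ 71.844 g/mol = 0.40477 mol, giving 0.40477 Fe and 0.40477 O.
48.69 wt% SiO2 ÷ 60.083 g/mol = 0.81038 mol, giving 0.81038 Si and 1.62076 O.
Oxygen sums to 2.42320; scaling by 6/2.42320 = 2.47606 puts the formula on 6 O.
Fe: 0.40477 × 2.47606 = 1.002 atoms per formula unit.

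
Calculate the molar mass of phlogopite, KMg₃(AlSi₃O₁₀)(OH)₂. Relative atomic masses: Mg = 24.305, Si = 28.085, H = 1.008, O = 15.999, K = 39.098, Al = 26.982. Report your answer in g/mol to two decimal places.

M = 1×39.098 + 3×24.305 + 1×26.982 + 3×28.085 + 12×15.999 + 2×1.008

417.25 g/mol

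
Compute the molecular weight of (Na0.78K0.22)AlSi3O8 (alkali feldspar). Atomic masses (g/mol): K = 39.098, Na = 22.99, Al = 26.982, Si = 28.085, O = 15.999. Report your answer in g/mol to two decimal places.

265.76 g/mol

Na: 0.78 × 22.99 = 17.9322
K: 0.22 × 39.098 = 8.6016
Al: 1 × 26.982 = 26.9820
Si: 3 × 28.085 = 84.2550
O: 8 × 15.999 = 127.9920
Summing the contributions gives the formula mass.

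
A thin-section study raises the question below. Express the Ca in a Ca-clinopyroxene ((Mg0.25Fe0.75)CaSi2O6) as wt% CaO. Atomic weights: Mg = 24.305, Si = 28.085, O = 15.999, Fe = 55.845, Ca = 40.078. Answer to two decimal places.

23.35 wt%

Molar mass of (Mg0.25Fe0.75)CaSi2O6 = 0.25*24.305 + 0.75*55.845 + 1*40.078 + 2*28.085 + 6*15.999 = 240.202 g/mol.
Each formula unit contains 1 Ca, equivalent to 1/1 = 1.0000 mol CaO.
M(CaO) = 1×40.078 + 1×15.999 = 56.077 g/mol.
Mass of CaO per formula unit = 1.0000 × 56.077 = 56.077 g.
CaO wt% = 56.077 / 240.202 × 100 = 23.35%.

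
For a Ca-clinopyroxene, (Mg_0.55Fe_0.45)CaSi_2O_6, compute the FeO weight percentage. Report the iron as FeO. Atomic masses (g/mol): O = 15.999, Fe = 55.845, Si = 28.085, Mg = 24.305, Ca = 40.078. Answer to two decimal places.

14.01 wt%

M((Mg_0.55Fe_0.45)CaSi_2O_6) = 230.740 g/mol; M(FeO) = 71.844 g/mol.
Moles FeO per formula unit = 0.45 Fe ÷ 1 = 0.4500.
FeO fraction = (0.4500 × 71.844) / 230.740 = 32.330/230.740 = 0.1401.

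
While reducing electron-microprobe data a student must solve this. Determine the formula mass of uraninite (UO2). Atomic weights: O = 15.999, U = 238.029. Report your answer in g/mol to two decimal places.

M = 1(238.029) + 2(15.999)

270.03 g/mol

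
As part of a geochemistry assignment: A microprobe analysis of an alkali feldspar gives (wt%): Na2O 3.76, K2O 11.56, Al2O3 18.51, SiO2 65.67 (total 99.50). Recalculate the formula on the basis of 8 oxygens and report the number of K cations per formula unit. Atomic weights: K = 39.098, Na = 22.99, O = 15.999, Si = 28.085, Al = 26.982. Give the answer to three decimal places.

0.674 K apfu

Na2O: 3.76/61.979 = 0.06067 mol → 0.12134 mol Na, 0.06067 mol O.
K2O: 11.56/94.195 = 0.12272 mol → 0.24544 mol K, 0.12272 mol O.
Al2O3: 18.51/101.961 = 0.18154 mol → 0.36308 mol Al, 0.54462 mol O.
SiO2: 65.67/60.083 = 1.09299 mol → 1.09299 mol Si, 2.18598 mol O.
Total oxygen = 2.91399 mol. Normalization factor = 8/2.91399 = 2.74538.
K per 8 O = 0.24544 × 2.74538 = 0.674.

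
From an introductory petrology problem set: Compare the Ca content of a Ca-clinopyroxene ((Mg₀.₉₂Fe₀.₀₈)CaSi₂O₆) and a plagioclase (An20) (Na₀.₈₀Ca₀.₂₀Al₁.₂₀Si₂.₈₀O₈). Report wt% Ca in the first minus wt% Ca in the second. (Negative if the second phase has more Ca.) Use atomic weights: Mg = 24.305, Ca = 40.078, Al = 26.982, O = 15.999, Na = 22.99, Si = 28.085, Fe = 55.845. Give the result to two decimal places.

M((Mg₀.₉₂Fe₀.₀₈)CaSi₂O₆) = 219.070 g/mol, so wt% Ca = 40.078/219.070 × 100 = 18.29%.
M(Na₀.₈₀Ca₀.₂₀Al₁.₂₀Si₂.₈₀O₈) = 265.416 g/mol, so wt% Ca = 8.016/265.416 × 100 = 3.02%.
18.29 − 3.02 = 15.27 pp.

15.27 percentage points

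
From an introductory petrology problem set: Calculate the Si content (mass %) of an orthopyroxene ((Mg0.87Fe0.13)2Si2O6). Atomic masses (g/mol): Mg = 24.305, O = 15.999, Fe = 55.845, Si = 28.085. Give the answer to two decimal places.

Formula mass = 1.74×24.305 + 0.26×55.845 + 2×28.085 + 6×15.999 = 208.974 g/mol, of which 56.170 g is Si.
So Si makes up 56.170/208.974 = 0.2688 of the mass, i.e. 26.88%.

26.88 mass %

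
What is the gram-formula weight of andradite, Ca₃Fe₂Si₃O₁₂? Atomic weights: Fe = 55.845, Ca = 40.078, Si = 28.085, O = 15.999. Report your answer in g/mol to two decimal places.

M = 3·40.078 + 2·55.845 + 3·28.085 + 12·15.999

508.17 g/mol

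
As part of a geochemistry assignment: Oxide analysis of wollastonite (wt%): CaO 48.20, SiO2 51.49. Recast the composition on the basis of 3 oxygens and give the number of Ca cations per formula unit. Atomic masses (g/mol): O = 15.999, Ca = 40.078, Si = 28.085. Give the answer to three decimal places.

48.20 wt% CaO ÷ 56.077 g/mol = 0.85953 mol, giving 0.85953 Ca and 0.85953 O.
51.49 wt% SiO2 ÷ 60.083 g/mol = 0.85698 mol, giving 0.85698 Si and 1.71396 O.
Oxygen sums to 2.57349; scaling by 3/2.57349 = 1.16573 puts the formula on 3 O.
Ca: 0.85953 × 1.16573 = 1.002 atoms per formula unit.

1.002 Ca apfu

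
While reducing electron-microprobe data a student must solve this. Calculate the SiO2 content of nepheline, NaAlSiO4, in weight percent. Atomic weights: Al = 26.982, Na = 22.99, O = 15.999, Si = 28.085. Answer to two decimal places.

Molar mass of NaAlSiO4 = 1×22.99 + 1×26.982 + 1×28.085 + 4×15.999 = 142.053 g/mol.
Each formula unit contains 1 Si, equivalent to 1/1 = 1.0000 mol SiO2.
M(SiO2) = 1×28.085 + 2×15.999 = 60.083 g/mol.
Mass of SiO2 per formula unit = 1.0000 × 60.083 = 60.083 g.
SiO2 wt% = 60.083 / 142.053 × 100 = 42.30%.

42.30 wt%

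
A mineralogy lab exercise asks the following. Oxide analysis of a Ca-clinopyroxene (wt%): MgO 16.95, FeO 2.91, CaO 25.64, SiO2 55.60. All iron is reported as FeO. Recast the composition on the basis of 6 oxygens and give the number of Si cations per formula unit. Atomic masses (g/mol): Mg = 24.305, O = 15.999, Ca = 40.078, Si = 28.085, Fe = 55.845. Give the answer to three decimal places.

2.005 Si apfu

16.95 wt% MgO ÷ 40.304 g/mol = 0.42055 mol, giving 0.42055 Mg and 0.42055 O.
2.91 wt% FeO ÷ 71.844 g/mol = 0.04050 mol, giving 0.04050 Fe and 0.04050 O.
25.64 wt% CaO ÷ 56.077 g/mol = 0.45723 mol, giving 0.45723 Ca and 0.45723 O.
55.60 wt% SiO2 ÷ 60.083 g/mol = 0.92539 mol, giving 0.92539 Si and 1.85078 O.
Oxygen sums to 2.76906; scaling by 6/2.76906 = 2.16680 puts the formula on 6 O.
Si: 0.92539 × 2.16680 = 2.005 atoms per formula unit.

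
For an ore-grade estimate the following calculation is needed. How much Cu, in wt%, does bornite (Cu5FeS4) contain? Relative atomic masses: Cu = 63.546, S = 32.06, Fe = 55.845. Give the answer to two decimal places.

63.32 wt%

Molar mass of Cu5FeS4: 5*63.546 + 1*55.845 + 4*32.06 = 501.815 g/mol.
Mass of Cu per formula unit: 5 × 63.546 = 317.730 g.
Weight fraction Cu = 317.730 / 501.815 = 0.6332.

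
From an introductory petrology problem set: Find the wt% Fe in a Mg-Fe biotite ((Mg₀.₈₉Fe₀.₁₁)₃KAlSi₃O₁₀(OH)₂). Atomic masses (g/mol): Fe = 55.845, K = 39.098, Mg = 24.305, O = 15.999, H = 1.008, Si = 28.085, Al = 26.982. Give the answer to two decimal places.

Formula mass = 2.67*24.305 + 0.33*55.845 + 1*39.098 + 1*26.982 + 3*28.085 + 12*15.999 + 2*1.008 = 427.662 g/mol, of which 18.429 g is Fe.
So Fe makes up 18.429/427.662 = 0.0431 of the mass, i.e. 4.31%.

4.31 wt%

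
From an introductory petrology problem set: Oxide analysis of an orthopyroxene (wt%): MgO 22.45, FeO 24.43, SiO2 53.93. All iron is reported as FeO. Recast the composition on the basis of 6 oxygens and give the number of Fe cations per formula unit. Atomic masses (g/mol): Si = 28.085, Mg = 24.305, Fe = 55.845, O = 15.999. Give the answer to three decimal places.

22.45 wt% MgO ÷ 40.304 g/mol = 0.55702 mol, giving 0.55702 Mg and 0.55702 O.
24.43 wt% FeO ÷ 71.844 g/mol = 0.34004 mol, giving 0.34004 Fe and 0.34004 O.
53.93 wt% SiO2 ÷ 60.083 g/mol = 0.89759 mol, giving 0.89759 Si and 1.79518 O.
Oxygen sums to 2.69224; scaling by 6/2.69224 = 2.22863 puts the formula on 6 O.
Fe: 0.34004 × 2.22863 = 0.758 atoms per formula unit.

0.758 Fe apfu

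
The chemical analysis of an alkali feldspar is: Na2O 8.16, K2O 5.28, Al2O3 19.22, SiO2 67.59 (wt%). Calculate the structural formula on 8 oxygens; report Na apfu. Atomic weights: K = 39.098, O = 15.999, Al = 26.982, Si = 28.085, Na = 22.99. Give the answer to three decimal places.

8.16 wt% Na2O ÷ 61.979 g/mol = 0.13166 mol, giving 0.26332 Na and 0.13166 O.
5.28 wt% K2O ÷ 94.195 g/mol = 0.05605 mol, giving 0.11210 K and 0.05605 O.
19.22 wt% Al2O3 ÷ 101.961 g/mol = 0.18850 mol, giving 0.37700 Al and 0.56550 O.
67.59 wt% SiO2 ÷ 60.083 g/mol = 1.12494 mol, giving 1.12494 Si and 2.24988 O.
Oxygen sums to 3.00309; scaling by 8/3.00309 = 2.66392 puts the formula on 8 O.
Na: 0.26332 × 2.66392 = 0.701 atoms per formula unit.

0.701 Na apfu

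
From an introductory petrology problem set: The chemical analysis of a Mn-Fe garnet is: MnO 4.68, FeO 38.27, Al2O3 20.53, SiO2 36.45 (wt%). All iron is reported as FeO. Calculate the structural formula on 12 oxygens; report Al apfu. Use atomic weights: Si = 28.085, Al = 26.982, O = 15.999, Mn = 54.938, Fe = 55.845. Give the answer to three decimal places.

2.000 Al apfu

MnO (M=70.937): mol = 0.06597; Mn = 0.06597, O = 0.06597.
FeO (M=71.844): mol = 0.53268; Fe = 0.53268, O = 0.53268.
Al2O3 (M=101.961): mol = 0.20135; Al = 0.40270, O = 0.60405.
SiO2 (M=60.083): mol = 0.60666; Si = 0.60666, O = 1.21332.
ΣO = 2.41602; factor = 12/ΣO = 4.96685.
Al apfu = 0.40270 × 4.96685 = 2.000.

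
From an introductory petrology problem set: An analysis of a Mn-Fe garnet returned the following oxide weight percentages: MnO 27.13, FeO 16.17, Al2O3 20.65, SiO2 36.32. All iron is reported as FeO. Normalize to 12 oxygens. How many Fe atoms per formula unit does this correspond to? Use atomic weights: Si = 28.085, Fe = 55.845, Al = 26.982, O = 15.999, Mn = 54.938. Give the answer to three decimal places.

27.13 wt% MnO ÷ 70.937 g/mol = 0.38245 mol, giving 0.38245 Mn and 0.38245 O.
16.17 wt% FeO ÷ 71.844 g/mol = 0.22507 mol, giving 0.22507 Fe and 0.22507 O.
20.65 wt% Al2O3 ÷ 101.961 g/mol = 0.20253 mol, giving 0.40506 Al and 0.60759 O.
36.32 wt% SiO2 ÷ 60.083 g/mol = 0.60450 mol, giving 0.60450 Si and 1.20900 O.
Oxygen sums to 2.42411; scaling by 12/2.42411 = 4.95027 puts the formula on 12 O.
Fe: 0.22507 × 4.95027 = 1.114 atoms per formula unit.

1.114 Fe apfu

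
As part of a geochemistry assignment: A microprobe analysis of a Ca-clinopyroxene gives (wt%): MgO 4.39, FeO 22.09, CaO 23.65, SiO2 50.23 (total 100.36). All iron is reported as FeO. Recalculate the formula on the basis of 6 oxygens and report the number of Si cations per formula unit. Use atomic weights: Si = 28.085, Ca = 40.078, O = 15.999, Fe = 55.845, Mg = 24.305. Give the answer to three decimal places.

MgO: 4.39/40.304 = 0.10892 mol → 0.10892 mol Mg, 0.10892 mol O.
FeO: 22.09/71.844 = 0.30747 mol → 0.30747 mol Fe, 0.30747 mol O.
CaO: 23.65/56.077 = 0.42174 mol → 0.42174 mol Ca, 0.42174 mol O.
SiO2: 50.23/60.083 = 0.83601 mol → 0.83601 mol Si, 1.67202 mol O.
Total oxygen = 2.51015 mol. Normalization factor = 6/2.51015 = 2.39030.
Si per 6 O = 0.83601 × 2.39030 = 1.998.

1.998 Si apfu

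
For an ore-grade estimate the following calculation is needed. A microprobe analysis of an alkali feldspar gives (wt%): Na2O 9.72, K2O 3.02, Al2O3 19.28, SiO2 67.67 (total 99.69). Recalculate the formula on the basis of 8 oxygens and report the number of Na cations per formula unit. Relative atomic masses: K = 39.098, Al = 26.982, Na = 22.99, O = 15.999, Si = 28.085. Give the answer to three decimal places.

Na2O: 9.72/61.979 = 0.15683 mol → 0.31366 mol Na, 0.15683 mol O.
K2O: 3.02/94.195 = 0.03206 mol → 0.06412 mol K, 0.03206 mol O.
Al2O3: 19.28/101.961 = 0.18909 mol → 0.37818 mol Al, 0.56727 mol O.
SiO2: 67.67/60.083 = 1.12628 mol → 1.12628 mol Si, 2.25256 mol O.
Total oxygen = 3.00872 mol. Normalization factor = 8/3.00872 = 2.65894.
Na per 8 O = 0.31366 × 2.65894 = 0.834.

0.834 Na apfu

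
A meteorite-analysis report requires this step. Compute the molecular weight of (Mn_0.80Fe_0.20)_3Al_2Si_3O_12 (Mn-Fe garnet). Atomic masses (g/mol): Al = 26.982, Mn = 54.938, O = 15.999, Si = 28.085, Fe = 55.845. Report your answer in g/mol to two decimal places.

495.57 g/mol

The formula mass is the sum 2.40*54.938 + 0.60*55.845 + 2*26.982 + 3*28.085 + 12*15.999.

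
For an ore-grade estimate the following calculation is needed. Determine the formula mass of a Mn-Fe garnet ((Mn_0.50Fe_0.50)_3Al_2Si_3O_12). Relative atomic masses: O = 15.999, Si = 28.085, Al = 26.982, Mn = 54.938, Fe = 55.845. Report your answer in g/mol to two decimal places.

496.38 g/mol

M = 1.50·54.938 + 1.50·55.845 + 2·26.982 + 3·28.085 + 12·15.999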